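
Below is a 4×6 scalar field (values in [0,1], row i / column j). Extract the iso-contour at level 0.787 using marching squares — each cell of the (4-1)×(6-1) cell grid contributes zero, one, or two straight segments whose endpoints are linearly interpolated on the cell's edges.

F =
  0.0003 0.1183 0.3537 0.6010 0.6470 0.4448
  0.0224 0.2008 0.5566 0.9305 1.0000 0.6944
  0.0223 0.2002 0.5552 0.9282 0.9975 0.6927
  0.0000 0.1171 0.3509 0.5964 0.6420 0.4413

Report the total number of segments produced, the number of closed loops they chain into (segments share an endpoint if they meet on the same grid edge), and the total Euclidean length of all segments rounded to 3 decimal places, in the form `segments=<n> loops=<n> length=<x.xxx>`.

segments=8 loops=1 length=7.009

cell (0,2): code 0100 → (0.564,3.000)–(1.000,2.616)
cell (0,3): code 1100 → (0.397,4.000)–(0.564,3.000)
cell (0,4): code 1000 → (1.000,4.697)–(0.397,4.000)
cell (1,2): code 0110 → (1.000,2.616)–(2.000,2.621)
cell (1,4): code 1001 → (2.000,4.691)–(1.000,4.697)
cell (2,2): code 0010 → (2.000,2.621)–(2.426,3.000)
cell (2,3): code 0011 → (2.426,3.000)–(2.592,4.000)
cell (2,4): code 0001 → (2.592,4.000)–(2.000,4.691)
total: 8 segments, chained into 1 closed loop(s), length Σ = 7.009452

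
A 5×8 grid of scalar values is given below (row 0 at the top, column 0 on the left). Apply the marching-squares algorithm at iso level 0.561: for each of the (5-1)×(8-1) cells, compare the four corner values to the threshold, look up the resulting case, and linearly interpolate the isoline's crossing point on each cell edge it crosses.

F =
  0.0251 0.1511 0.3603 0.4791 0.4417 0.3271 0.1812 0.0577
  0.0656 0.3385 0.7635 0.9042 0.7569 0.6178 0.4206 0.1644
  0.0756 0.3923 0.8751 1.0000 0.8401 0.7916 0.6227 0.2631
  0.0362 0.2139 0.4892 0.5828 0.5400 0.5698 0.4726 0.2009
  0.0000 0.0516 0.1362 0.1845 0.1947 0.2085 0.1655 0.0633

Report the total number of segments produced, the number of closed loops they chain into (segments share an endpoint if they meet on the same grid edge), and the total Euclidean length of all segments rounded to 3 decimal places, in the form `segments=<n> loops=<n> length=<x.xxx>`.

segments=18 loops=1 length=12.256

cell (0,1): code 0100 → (0.498,2.000)–(1.000,1.524)
cell (0,2): code 1100 → (0.193,3.000)–(0.498,2.000)
cell (0,3): code 1100 → (0.378,4.000)–(0.193,3.000)
cell (0,4): code 1100 → (0.805,5.000)–(0.378,4.000)
cell (0,5): code 1000 → (1.000,5.288)–(0.805,5.000)
cell (1,1): code 0110 → (1.000,1.524)–(2.000,1.349)
cell (1,5): code 1101 → (1.695,6.000)–(1.000,5.288)
cell (1,6): code 1000 → (2.000,6.172)–(1.695,6.000)
cell (2,1): code 0010 → (2.000,1.349)–(2.814,2.000)
cell (2,2): code 0111 → (2.814,2.000)–(3.000,2.767)
cell (2,3): code 1011 → (3.000,3.509)–(2.930,4.000)
cell (2,4): code 0111 → (2.930,4.000)–(3.000,4.705)
cell (2,5): code 1011 → (3.000,5.091)–(2.411,6.000)
cell (2,6): code 0001 → (2.411,6.000)–(2.000,6.172)
cell (3,2): code 0010 → (3.000,2.767)–(3.055,3.000)
cell (3,3): code 0001 → (3.055,3.000)–(3.000,3.509)
cell (3,4): code 0010 → (3.000,4.705)–(3.024,5.000)
cell (3,5): code 0001 → (3.024,5.000)–(3.000,5.091)
total: 18 segments, chained into 1 closed loop(s), length Σ = 12.255601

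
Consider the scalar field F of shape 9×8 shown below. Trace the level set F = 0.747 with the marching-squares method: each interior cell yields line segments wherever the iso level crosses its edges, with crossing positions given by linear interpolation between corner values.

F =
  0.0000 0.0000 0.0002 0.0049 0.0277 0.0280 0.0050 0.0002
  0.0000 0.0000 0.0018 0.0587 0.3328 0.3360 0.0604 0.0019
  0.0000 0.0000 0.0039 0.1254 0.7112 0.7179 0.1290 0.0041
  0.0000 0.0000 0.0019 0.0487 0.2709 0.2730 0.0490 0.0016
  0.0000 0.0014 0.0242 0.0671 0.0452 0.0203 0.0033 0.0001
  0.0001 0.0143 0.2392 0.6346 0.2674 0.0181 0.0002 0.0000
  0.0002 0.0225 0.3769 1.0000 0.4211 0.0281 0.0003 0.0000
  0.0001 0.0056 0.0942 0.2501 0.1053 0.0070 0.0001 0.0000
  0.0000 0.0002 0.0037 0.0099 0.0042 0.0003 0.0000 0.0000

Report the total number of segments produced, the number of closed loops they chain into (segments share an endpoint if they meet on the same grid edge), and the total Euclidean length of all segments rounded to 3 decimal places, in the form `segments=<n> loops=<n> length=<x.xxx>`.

segments=4 loops=1 length=2.701

cell (5,2): code 0100 → (5.308,3.000)–(6.000,2.594)
cell (5,3): code 1000 → (6.000,3.437)–(5.308,3.000)
cell (6,2): code 0010 → (6.000,2.594)–(6.337,3.000)
cell (6,3): code 0001 → (6.337,3.000)–(6.000,3.437)
total: 4 segments, chained into 1 closed loop(s), length Σ = 2.701466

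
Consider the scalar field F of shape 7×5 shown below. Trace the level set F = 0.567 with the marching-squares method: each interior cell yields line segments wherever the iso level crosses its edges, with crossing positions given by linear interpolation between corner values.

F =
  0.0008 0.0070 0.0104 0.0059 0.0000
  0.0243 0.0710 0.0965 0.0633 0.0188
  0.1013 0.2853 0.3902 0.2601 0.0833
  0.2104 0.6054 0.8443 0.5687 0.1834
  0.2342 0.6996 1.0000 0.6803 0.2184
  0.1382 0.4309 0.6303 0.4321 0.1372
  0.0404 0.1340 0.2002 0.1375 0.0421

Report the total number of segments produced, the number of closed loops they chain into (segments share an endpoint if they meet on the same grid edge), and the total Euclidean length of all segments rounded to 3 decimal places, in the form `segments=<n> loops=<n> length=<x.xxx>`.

segments=12 loops=1 length=8.001

cell (2,0): code 0100 → (2.880,1.000)–(3.000,0.903)
cell (2,1): code 1100 → (2.389,2.000)–(2.880,1.000)
cell (2,2): code 1100 → (2.994,3.000)–(2.389,2.000)
cell (2,3): code 1000 → (3.000,3.004)–(2.994,3.000)
cell (3,0): code 0110 → (3.000,0.903)–(4.000,0.715)
cell (3,3): code 1001 → (4.000,3.245)–(3.000,3.004)
cell (4,0): code 0010 → (4.000,0.715)–(4.493,1.000)
cell (4,1): code 0111 → (4.493,1.000)–(5.000,1.683)
cell (4,2): code 1011 → (5.000,2.319)–(4.456,3.000)
cell (4,3): code 0001 → (4.456,3.000)–(4.000,3.245)
cell (5,1): code 0010 → (5.000,1.683)–(5.147,2.000)
cell (5,2): code 0001 → (5.147,2.000)–(5.000,2.319)
total: 12 segments, chained into 1 closed loop(s), length Σ = 8.000860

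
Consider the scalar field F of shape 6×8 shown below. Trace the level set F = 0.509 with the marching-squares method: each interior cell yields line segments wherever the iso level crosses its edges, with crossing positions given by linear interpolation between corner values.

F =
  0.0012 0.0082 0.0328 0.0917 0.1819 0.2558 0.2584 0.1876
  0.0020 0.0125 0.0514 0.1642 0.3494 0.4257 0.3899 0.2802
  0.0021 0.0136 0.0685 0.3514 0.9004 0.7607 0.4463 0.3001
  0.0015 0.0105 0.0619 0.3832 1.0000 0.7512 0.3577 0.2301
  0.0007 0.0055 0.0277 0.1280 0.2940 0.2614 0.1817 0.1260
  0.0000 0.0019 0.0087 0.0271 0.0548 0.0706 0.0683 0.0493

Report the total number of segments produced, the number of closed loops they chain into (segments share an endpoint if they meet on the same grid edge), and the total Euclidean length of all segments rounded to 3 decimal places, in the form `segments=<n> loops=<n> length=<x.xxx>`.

segments=8 loops=1 length=7.992

cell (1,3): code 0100 → (1.290,4.000)–(2.000,3.287)
cell (1,4): code 1100 → (1.249,5.000)–(1.290,4.000)
cell (1,5): code 1000 → (2.000,5.801)–(1.249,5.000)
cell (2,3): code 0110 → (2.000,3.287)–(3.000,3.204)
cell (2,5): code 1001 → (3.000,5.616)–(2.000,5.801)
cell (3,3): code 0010 → (3.000,3.204)–(3.695,4.000)
cell (3,4): code 0011 → (3.695,4.000)–(3.494,5.000)
cell (3,5): code 0001 → (3.494,5.000)–(3.000,5.616)
total: 8 segments, chained into 1 closed loop(s), length Σ = 7.992184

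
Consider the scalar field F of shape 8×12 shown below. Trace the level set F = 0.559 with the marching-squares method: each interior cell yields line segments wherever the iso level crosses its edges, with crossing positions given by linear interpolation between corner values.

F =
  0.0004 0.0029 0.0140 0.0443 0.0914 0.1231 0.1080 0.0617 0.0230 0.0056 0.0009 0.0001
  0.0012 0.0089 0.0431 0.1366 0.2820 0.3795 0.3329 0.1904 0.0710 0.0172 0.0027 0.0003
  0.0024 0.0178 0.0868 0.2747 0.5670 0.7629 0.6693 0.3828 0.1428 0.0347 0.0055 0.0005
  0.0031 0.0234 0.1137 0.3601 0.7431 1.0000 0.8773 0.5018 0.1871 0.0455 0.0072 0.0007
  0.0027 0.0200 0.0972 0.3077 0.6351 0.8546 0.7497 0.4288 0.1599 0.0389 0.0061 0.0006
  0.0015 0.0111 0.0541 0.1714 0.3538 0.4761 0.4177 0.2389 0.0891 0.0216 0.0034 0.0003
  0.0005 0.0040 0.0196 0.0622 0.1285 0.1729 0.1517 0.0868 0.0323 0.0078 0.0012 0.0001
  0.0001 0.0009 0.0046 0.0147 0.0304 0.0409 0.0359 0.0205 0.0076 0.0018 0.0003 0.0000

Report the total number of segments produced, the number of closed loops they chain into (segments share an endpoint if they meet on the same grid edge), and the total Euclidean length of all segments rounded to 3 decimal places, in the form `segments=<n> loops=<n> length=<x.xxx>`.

segments=12 loops=1 length=10.274

cell (1,3): code 0100 → (1.972,4.000)–(2.000,3.973)
cell (1,4): code 1100 → (1.468,5.000)–(1.972,4.000)
cell (1,5): code 1100 → (1.672,6.000)–(1.468,5.000)
cell (1,6): code 1000 → (2.000,6.385)–(1.672,6.000)
cell (2,3): code 0110 → (2.000,3.973)–(3.000,3.519)
cell (2,6): code 1001 → (3.000,6.848)–(2.000,6.385)
cell (3,3): code 0110 → (3.000,3.519)–(4.000,3.768)
cell (3,6): code 1001 → (4.000,6.594)–(3.000,6.848)
cell (4,3): code 0010 → (4.000,3.768)–(4.271,4.000)
cell (4,4): code 0011 → (4.271,4.000)–(4.781,5.000)
cell (4,5): code 0011 → (4.781,5.000)–(4.574,6.000)
cell (4,6): code 0001 → (4.574,6.000)–(4.000,6.594)
total: 12 segments, chained into 1 closed loop(s), length Σ = 10.273973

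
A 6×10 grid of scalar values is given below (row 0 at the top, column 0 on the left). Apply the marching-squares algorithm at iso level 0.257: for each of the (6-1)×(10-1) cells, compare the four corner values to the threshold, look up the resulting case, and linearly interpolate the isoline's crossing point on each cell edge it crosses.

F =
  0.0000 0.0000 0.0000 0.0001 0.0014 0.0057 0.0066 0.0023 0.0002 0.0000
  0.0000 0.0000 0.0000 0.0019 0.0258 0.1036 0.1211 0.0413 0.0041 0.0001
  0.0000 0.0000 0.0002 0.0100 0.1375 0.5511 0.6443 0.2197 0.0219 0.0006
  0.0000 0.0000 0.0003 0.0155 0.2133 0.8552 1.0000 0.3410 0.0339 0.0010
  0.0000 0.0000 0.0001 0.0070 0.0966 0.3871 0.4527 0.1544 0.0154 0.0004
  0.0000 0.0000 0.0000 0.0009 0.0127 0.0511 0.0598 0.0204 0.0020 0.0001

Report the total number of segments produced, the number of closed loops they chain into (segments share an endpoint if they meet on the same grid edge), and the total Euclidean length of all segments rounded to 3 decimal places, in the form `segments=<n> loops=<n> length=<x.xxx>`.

cell (1,4): code 0100 → (1.343,5.000)–(2.000,4.289)
cell (1,5): code 1100 → (1.260,6.000)–(1.343,5.000)
cell (1,6): code 1000 → (2.000,6.912)–(1.260,6.000)
cell (2,4): code 0110 → (2.000,4.289)–(3.000,4.068)
cell (2,6): code 1101 → (2.308,7.000)–(2.000,6.912)
cell (2,7): code 1000 → (3.000,7.274)–(2.308,7.000)
cell (3,4): code 0110 → (3.000,4.068)–(4.000,4.552)
cell (3,6): code 1011 → (4.000,6.656)–(3.450,7.000)
cell (3,7): code 0001 → (3.450,7.000)–(3.000,7.274)
cell (4,4): code 0010 → (4.000,4.552)–(4.387,5.000)
cell (4,5): code 0011 → (4.387,5.000)–(4.498,6.000)
cell (4,6): code 0001 → (4.498,6.000)–(4.000,6.656)
total: 12 segments, chained into 1 closed loop(s), length Σ = 9.943073

segments=12 loops=1 length=9.943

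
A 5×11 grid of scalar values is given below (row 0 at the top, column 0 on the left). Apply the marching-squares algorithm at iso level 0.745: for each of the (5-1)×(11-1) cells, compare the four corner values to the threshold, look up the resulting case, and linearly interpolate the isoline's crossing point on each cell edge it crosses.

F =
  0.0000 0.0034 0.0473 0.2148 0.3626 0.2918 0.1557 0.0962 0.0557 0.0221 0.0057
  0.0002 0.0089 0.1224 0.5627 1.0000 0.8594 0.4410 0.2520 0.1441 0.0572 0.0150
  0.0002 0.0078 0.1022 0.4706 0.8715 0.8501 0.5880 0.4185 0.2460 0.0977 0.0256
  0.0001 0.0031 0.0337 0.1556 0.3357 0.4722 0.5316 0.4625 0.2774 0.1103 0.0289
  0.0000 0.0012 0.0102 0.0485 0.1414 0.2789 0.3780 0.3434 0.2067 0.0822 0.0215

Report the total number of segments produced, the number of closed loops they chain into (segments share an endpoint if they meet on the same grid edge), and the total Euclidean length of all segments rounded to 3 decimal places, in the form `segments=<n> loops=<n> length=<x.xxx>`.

segments=8 loops=1 length=5.993

cell (0,3): code 0100 → (0.600,4.000)–(1.000,3.417)
cell (0,4): code 1100 → (0.798,5.000)–(0.600,4.000)
cell (0,5): code 1000 → (1.000,5.273)–(0.798,5.000)
cell (1,3): code 0110 → (1.000,3.417)–(2.000,3.684)
cell (1,5): code 1001 → (2.000,5.401)–(1.000,5.273)
cell (2,3): code 0010 → (2.000,3.684)–(2.236,4.000)
cell (2,4): code 0011 → (2.236,4.000)–(2.278,5.000)
cell (2,5): code 0001 → (2.278,5.000)–(2.000,5.401)
total: 8 segments, chained into 1 closed loop(s), length Σ = 5.992616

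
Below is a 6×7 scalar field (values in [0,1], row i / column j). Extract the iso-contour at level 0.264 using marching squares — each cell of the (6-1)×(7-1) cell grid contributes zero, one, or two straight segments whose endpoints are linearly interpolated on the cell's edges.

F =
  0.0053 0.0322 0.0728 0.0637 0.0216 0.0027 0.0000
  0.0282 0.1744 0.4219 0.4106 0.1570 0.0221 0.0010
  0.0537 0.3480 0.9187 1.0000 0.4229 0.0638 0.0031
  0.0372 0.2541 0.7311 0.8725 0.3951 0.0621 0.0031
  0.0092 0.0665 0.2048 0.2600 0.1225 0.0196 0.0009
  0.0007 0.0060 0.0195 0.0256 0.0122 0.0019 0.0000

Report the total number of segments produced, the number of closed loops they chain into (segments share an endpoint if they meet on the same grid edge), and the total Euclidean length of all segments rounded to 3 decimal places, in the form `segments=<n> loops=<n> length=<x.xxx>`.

cell (0,1): code 0100 → (0.548,2.000)–(1.000,1.362)
cell (0,2): code 1100 → (0.577,3.000)–(0.548,2.000)
cell (0,3): code 1000 → (1.000,3.578)–(0.577,3.000)
cell (1,0): code 0100 → (1.516,1.000)–(2.000,0.715)
cell (1,1): code 1110 → (1.000,1.362)–(1.516,1.000)
cell (1,3): code 1101 → (1.402,4.000)–(1.000,3.578)
cell (1,4): code 1000 → (2.000,4.442)–(1.402,4.000)
cell (2,0): code 0010 → (2.000,0.715)–(2.895,1.000)
cell (2,1): code 0111 → (2.895,1.000)–(3.000,1.021)
cell (2,4): code 1001 → (3.000,4.394)–(2.000,4.442)
cell (3,1): code 0010 → (3.000,1.021)–(3.888,2.000)
cell (3,2): code 0011 → (3.888,2.000)–(3.993,3.000)
cell (3,3): code 0011 → (3.993,3.000)–(3.481,4.000)
cell (3,4): code 0001 → (3.481,4.000)–(3.000,4.394)
total: 14 segments, chained into 1 closed loop(s), length Σ = 11.137469

segments=14 loops=1 length=11.137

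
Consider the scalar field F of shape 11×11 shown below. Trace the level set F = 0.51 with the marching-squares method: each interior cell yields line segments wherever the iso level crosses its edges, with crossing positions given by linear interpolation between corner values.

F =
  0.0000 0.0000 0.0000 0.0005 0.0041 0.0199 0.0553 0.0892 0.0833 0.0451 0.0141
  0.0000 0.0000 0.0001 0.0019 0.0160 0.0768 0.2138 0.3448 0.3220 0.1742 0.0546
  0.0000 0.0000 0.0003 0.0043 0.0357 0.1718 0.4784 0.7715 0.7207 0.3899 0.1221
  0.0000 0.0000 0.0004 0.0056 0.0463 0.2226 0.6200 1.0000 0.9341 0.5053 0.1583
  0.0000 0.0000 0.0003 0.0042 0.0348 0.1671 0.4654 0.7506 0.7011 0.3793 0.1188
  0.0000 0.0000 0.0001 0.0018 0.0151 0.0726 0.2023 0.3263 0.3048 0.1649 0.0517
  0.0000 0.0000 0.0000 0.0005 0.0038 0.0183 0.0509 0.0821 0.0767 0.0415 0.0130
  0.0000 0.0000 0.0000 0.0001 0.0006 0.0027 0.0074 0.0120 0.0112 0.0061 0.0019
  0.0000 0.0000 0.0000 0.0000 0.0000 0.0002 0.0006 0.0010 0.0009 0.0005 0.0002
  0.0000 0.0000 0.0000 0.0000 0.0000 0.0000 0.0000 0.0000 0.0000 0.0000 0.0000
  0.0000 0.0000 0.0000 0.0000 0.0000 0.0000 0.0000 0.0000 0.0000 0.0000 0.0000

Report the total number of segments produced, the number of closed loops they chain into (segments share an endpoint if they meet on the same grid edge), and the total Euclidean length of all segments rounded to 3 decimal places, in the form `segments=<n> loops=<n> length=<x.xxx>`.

segments=12 loops=1 length=9.998

cell (1,6): code 0100 → (1.387,7.000)–(2.000,6.108)
cell (1,7): code 1100 → (1.472,8.000)–(1.387,7.000)
cell (1,8): code 1000 → (2.000,8.637)–(1.472,8.000)
cell (2,5): code 0100 → (2.223,6.000)–(3.000,5.723)
cell (2,6): code 1110 → (2.000,6.108)–(2.223,6.000)
cell (2,8): code 1001 → (3.000,8.989)–(2.000,8.637)
cell (3,5): code 0010 → (3.000,5.723)–(3.712,6.000)
cell (3,6): code 0111 → (3.712,6.000)–(4.000,6.156)
cell (3,8): code 1001 → (4.000,8.594)–(3.000,8.989)
cell (4,6): code 0010 → (4.000,6.156)–(4.567,7.000)
cell (4,7): code 0011 → (4.567,7.000)–(4.482,8.000)
cell (4,8): code 0001 → (4.482,8.000)–(4.000,8.594)
total: 12 segments, chained into 1 closed loop(s), length Σ = 9.998180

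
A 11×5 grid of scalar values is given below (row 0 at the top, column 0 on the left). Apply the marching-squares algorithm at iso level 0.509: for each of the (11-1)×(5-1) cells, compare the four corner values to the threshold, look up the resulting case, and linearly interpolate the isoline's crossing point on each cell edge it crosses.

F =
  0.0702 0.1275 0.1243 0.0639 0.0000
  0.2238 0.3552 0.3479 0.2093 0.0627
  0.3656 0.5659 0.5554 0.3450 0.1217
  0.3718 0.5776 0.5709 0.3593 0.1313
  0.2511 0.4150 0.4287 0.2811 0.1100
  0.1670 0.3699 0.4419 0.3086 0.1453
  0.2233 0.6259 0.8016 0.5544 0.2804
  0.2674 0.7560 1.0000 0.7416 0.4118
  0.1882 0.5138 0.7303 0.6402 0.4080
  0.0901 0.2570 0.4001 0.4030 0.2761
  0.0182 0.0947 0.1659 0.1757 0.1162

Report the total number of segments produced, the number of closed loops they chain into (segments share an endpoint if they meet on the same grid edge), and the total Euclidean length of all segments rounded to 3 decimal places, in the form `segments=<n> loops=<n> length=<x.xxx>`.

cell (1,0): code 0100 → (1.730,1.000)–(2.000,0.716)
cell (1,1): code 1100 → (1.776,2.000)–(1.730,1.000)
cell (1,2): code 1000 → (2.000,2.221)–(1.776,2.000)
cell (2,0): code 0110 → (2.000,0.716)–(3.000,0.667)
cell (2,2): code 1001 → (3.000,2.293)–(2.000,2.221)
cell (3,0): code 0010 → (3.000,0.667)–(3.422,1.000)
cell (3,1): code 0011 → (3.422,1.000)–(3.435,2.000)
cell (3,2): code 0001 → (3.435,2.000)–(3.000,2.293)
cell (5,0): code 0100 → (5.543,1.000)–(6.000,0.710)
cell (5,1): code 1100 → (5.187,2.000)–(5.543,1.000)
cell (5,2): code 1100 → (5.815,3.000)–(5.187,2.000)
cell (5,3): code 1000 → (6.000,3.166)–(5.815,3.000)
cell (6,0): code 0110 → (6.000,0.710)–(7.000,0.494)
cell (6,3): code 1001 → (7.000,3.705)–(6.000,3.166)
cell (7,0): code 0110 → (7.000,0.494)–(8.000,0.985)
cell (7,3): code 1001 → (8.000,3.565)–(7.000,3.705)
cell (8,0): code 0010 → (8.000,0.985)–(8.019,1.000)
cell (8,1): code 0011 → (8.019,1.000)–(8.670,2.000)
cell (8,2): code 0011 → (8.670,2.000)–(8.553,3.000)
cell (8,3): code 0001 → (8.553,3.000)–(8.000,3.565)
total: 20 segments, chained into 2 closed loop(s), length Σ = 16.103145

segments=20 loops=2 length=16.103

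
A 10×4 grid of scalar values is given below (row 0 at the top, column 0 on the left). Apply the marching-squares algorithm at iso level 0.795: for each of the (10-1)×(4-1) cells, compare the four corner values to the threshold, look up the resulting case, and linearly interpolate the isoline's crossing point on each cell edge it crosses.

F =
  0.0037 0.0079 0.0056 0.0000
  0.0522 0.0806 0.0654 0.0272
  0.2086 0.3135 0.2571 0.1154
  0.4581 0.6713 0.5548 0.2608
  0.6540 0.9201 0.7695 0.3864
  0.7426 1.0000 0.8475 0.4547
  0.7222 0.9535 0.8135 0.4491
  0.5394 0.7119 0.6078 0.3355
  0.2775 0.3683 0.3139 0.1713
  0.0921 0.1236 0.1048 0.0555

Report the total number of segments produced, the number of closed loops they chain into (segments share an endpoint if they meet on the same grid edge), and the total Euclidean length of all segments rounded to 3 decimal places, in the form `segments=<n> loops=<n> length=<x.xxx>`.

segments=10 loops=1 length=7.976

cell (3,0): code 0100 → (3.497,1.000)–(4.000,0.530)
cell (3,1): code 1000 → (4.000,1.831)–(3.497,1.000)
cell (4,0): code 0110 → (4.000,0.530)–(5.000,0.204)
cell (4,1): code 1101 → (4.327,2.000)–(4.000,1.831)
cell (4,2): code 1000 → (5.000,2.134)–(4.327,2.000)
cell (5,0): code 0110 → (5.000,0.204)–(6.000,0.315)
cell (5,2): code 1001 → (6.000,2.051)–(5.000,2.134)
cell (6,0): code 0010 → (6.000,0.315)–(6.656,1.000)
cell (6,1): code 0011 → (6.656,1.000)–(6.090,2.000)
cell (6,2): code 0001 → (6.090,2.000)–(6.000,2.051)
total: 10 segments, chained into 1 closed loop(s), length Σ = 7.976294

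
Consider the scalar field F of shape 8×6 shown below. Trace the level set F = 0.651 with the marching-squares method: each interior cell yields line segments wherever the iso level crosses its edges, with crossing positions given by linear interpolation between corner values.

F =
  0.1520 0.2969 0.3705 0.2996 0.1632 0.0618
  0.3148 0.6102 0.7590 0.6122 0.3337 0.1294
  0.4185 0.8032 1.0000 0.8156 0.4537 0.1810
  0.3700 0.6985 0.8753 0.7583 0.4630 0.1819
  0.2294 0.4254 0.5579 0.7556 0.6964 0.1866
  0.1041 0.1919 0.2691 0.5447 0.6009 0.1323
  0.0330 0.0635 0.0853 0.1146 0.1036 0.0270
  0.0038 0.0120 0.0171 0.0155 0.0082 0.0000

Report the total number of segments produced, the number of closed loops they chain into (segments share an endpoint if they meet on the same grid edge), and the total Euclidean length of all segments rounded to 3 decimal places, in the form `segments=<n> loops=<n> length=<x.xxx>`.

cell (0,1): code 0100 → (0.722,2.000)–(1.000,1.274)
cell (0,2): code 1000 → (1.000,2.736)–(0.722,2.000)
cell (1,0): code 0100 → (1.211,1.000)–(2.000,0.604)
cell (1,1): code 1110 → (1.000,1.274)–(1.211,1.000)
cell (1,2): code 1101 → (1.191,3.000)–(1.000,2.736)
cell (1,3): code 1000 → (2.000,3.455)–(1.191,3.000)
cell (2,0): code 0110 → (2.000,0.604)–(3.000,0.855)
cell (2,3): code 1001 → (3.000,3.363)–(2.000,3.455)
cell (3,0): code 0010 → (3.000,0.855)–(3.174,1.000)
cell (3,1): code 0011 → (3.174,1.000)–(3.707,2.000)
cell (3,2): code 0111 → (3.707,2.000)–(4.000,2.471)
cell (3,3): code 1101 → (3.805,4.000)–(3.000,3.363)
cell (3,4): code 1000 → (4.000,4.089)–(3.805,4.000)
cell (4,2): code 0010 → (4.000,2.471)–(4.496,3.000)
cell (4,3): code 0011 → (4.496,3.000)–(4.475,4.000)
cell (4,4): code 0001 → (4.475,4.000)–(4.000,4.089)
total: 16 segments, chained into 1 closed loop(s), length Σ = 11.445393

segments=16 loops=1 length=11.445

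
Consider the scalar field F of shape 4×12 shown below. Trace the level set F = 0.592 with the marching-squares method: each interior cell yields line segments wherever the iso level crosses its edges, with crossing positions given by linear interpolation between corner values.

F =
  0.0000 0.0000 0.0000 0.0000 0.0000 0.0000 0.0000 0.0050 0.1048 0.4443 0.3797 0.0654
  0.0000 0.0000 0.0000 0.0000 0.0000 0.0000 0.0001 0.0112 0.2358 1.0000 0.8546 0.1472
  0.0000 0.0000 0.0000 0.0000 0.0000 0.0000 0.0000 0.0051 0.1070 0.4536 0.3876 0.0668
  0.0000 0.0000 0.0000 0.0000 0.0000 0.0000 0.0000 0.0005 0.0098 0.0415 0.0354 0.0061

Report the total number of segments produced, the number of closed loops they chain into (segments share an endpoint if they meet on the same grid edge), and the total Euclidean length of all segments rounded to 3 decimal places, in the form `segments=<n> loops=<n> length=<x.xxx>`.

cell (0,8): code 0100 → (0.266,9.000)–(1.000,8.466)
cell (0,9): code 1100 → (0.447,10.000)–(0.266,9.000)
cell (0,10): code 1000 → (1.000,10.371)–(0.447,10.000)
cell (1,8): code 0010 → (1.000,8.466)–(1.747,9.000)
cell (1,9): code 0011 → (1.747,9.000)–(1.562,10.000)
cell (1,10): code 0001 → (1.562,10.000)–(1.000,10.371)
total: 6 segments, chained into 1 closed loop(s), length Σ = 5.198693

segments=6 loops=1 length=5.199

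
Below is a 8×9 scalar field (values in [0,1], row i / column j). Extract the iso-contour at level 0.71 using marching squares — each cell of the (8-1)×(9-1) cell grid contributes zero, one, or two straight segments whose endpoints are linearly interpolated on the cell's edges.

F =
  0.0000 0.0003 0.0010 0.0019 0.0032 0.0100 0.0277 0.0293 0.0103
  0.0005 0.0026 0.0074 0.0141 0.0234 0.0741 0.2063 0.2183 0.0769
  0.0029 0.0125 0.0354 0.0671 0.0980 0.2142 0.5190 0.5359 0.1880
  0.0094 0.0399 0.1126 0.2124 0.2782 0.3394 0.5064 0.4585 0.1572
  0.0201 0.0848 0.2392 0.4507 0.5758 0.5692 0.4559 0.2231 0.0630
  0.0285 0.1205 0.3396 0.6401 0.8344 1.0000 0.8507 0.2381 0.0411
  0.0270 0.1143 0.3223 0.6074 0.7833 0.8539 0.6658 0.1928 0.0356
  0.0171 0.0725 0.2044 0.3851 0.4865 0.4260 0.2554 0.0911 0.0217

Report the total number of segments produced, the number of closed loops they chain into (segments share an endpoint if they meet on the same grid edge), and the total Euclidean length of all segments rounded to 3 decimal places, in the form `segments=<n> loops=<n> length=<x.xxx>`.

cell (4,3): code 0100 → (4.519,4.000)–(5.000,3.360)
cell (4,4): code 1100 → (4.327,5.000)–(4.519,4.000)
cell (4,5): code 1100 → (4.644,6.000)–(4.327,5.000)
cell (4,6): code 1000 → (5.000,6.230)–(4.644,6.000)
cell (5,3): code 0110 → (5.000,3.360)–(6.000,3.583)
cell (5,5): code 1011 → (6.000,5.765)–(5.761,6.000)
cell (5,6): code 0001 → (5.761,6.000)–(5.000,6.230)
cell (6,3): code 0010 → (6.000,3.583)–(6.247,4.000)
cell (6,4): code 0011 → (6.247,4.000)–(6.336,5.000)
cell (6,5): code 0001 → (6.336,5.000)–(6.000,5.765)
total: 10 segments, chained into 1 closed loop(s), length Σ = 7.770866

segments=10 loops=1 length=7.771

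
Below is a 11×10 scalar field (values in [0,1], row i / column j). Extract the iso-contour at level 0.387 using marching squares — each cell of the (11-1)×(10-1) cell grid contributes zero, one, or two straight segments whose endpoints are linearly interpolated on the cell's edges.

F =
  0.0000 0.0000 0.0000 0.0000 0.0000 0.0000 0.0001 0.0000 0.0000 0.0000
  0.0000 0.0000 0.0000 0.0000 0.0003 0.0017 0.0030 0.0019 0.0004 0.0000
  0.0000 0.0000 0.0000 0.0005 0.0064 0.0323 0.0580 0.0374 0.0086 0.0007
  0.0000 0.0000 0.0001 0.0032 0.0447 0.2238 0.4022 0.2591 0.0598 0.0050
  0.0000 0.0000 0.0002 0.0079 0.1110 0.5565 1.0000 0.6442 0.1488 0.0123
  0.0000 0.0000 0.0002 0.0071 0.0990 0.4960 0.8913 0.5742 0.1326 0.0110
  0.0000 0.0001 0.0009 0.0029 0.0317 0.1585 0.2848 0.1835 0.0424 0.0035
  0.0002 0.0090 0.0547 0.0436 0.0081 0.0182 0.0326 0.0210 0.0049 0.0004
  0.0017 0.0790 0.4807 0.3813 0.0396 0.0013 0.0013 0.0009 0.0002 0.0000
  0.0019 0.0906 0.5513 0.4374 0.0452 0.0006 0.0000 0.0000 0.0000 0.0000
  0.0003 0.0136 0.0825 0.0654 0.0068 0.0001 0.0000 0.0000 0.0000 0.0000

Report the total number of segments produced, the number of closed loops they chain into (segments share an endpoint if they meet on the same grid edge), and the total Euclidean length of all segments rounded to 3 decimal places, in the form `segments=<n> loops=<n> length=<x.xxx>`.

cell (2,5): code 0100 → (2.956,6.000)–(3.000,5.915)
cell (2,6): code 1000 → (3.000,6.106)–(2.956,6.000)
cell (3,4): code 0100 → (3.491,5.000)–(4.000,4.620)
cell (3,5): code 1110 → (3.000,5.915)–(3.491,5.000)
cell (3,6): code 1101 → (3.332,7.000)–(3.000,6.106)
cell (3,7): code 1000 → (4.000,7.519)–(3.332,7.000)
cell (4,4): code 0110 → (4.000,4.620)–(5.000,4.725)
cell (4,7): code 1001 → (5.000,7.424)–(4.000,7.519)
cell (5,4): code 0010 → (5.000,4.725)–(5.323,5.000)
cell (5,5): code 0011 → (5.323,5.000)–(5.831,6.000)
cell (5,6): code 0011 → (5.831,6.000)–(5.479,7.000)
cell (5,7): code 0001 → (5.479,7.000)–(5.000,7.424)
cell (7,1): code 0100 → (7.780,2.000)–(8.000,1.767)
cell (7,2): code 1000 → (8.000,2.943)–(7.780,2.000)
cell (8,1): code 0110 → (8.000,1.767)–(9.000,1.643)
cell (8,2): code 1101 → (8.102,3.000)–(8.000,2.943)
cell (8,3): code 1000 → (9.000,3.129)–(8.102,3.000)
cell (9,1): code 0010 → (9.000,1.643)–(9.350,2.000)
cell (9,2): code 0011 → (9.350,2.000)–(9.135,3.000)
cell (9,3): code 0001 → (9.135,3.000)–(9.000,3.129)
total: 20 segments, chained into 2 closed loop(s), length Σ = 13.970173

segments=20 loops=2 length=13.970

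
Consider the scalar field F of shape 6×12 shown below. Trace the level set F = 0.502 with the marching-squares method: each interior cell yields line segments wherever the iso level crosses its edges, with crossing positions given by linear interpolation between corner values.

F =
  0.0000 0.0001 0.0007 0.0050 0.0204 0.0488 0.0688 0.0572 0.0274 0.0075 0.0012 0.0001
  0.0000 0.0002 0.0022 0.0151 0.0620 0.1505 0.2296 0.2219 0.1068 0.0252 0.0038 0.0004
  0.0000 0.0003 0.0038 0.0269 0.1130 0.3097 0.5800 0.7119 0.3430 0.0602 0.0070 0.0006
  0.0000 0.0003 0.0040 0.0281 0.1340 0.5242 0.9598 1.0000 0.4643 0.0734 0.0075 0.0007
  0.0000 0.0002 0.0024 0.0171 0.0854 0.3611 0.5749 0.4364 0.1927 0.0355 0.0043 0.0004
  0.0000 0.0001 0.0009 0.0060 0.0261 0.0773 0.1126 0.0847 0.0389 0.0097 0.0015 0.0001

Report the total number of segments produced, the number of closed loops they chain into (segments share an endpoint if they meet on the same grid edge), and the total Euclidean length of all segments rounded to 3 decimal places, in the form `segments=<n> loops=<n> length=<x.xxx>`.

cell (1,5): code 0100 → (1.777,6.000)–(2.000,5.711)
cell (1,6): code 1100 → (1.572,7.000)–(1.777,6.000)
cell (1,7): code 1000 → (2.000,7.569)–(1.572,7.000)
cell (2,4): code 0100 → (2.897,5.000)–(3.000,4.943)
cell (2,5): code 1110 → (2.000,5.711)–(2.897,5.000)
cell (2,7): code 1001 → (3.000,7.930)–(2.000,7.569)
cell (3,4): code 0010 → (3.000,4.943)–(3.136,5.000)
cell (3,5): code 0111 → (3.136,5.000)–(4.000,5.659)
cell (3,6): code 1011 → (4.000,6.526)–(3.884,7.000)
cell (3,7): code 0001 → (3.884,7.000)–(3.000,7.930)
cell (4,5): code 0010 → (4.000,5.659)–(4.158,6.000)
cell (4,6): code 0001 → (4.158,6.000)–(4.000,6.526)
total: 12 segments, chained into 1 closed loop(s), length Σ = 8.352770

segments=12 loops=1 length=8.353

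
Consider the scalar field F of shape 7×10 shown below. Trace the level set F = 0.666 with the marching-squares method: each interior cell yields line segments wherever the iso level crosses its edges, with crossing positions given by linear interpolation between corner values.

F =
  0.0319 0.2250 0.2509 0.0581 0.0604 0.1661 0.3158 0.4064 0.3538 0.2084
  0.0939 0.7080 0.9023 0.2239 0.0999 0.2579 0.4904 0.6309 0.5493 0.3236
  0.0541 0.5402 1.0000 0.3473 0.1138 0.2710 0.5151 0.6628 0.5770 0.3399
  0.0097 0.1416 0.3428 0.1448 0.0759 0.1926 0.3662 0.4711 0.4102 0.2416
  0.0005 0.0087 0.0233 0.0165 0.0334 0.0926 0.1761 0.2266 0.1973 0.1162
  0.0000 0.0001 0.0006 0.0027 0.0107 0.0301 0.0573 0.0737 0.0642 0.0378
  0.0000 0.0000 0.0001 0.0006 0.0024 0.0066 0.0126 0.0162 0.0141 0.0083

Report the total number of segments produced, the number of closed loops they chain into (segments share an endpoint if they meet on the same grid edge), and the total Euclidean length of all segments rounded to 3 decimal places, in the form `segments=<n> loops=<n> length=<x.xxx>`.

segments=8 loops=1 length=5.329

cell (0,0): code 0100 → (0.913,1.000)–(1.000,0.932)
cell (0,1): code 1100 → (0.637,2.000)–(0.913,1.000)
cell (0,2): code 1000 → (1.000,2.348)–(0.637,2.000)
cell (1,0): code 0010 → (1.000,0.932)–(1.250,1.000)
cell (1,1): code 0111 → (1.250,1.000)–(2.000,1.274)
cell (1,2): code 1001 → (2.000,2.512)–(1.000,2.348)
cell (2,1): code 0010 → (2.000,1.274)–(2.508,2.000)
cell (2,2): code 0001 → (2.508,2.000)–(2.000,2.512)
total: 8 segments, chained into 1 closed loop(s), length Σ = 5.329422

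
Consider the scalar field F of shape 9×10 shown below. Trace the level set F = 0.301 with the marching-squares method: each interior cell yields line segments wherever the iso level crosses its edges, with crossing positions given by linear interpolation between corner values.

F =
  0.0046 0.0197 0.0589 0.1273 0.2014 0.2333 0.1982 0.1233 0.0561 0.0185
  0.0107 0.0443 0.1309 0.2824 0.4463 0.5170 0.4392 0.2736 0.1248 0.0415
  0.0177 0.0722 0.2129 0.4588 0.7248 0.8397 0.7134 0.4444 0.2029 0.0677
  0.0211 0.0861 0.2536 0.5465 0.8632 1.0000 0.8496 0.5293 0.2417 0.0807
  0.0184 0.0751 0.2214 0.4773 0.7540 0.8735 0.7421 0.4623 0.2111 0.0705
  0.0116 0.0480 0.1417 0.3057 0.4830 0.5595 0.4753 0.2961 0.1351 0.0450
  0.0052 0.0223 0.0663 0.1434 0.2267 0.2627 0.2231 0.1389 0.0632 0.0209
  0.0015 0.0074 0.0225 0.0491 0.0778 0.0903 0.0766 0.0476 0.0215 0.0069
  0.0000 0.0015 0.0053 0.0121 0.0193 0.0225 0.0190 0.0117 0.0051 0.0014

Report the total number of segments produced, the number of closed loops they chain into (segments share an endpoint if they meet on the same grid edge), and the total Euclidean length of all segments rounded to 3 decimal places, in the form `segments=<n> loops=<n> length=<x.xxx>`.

cell (0,3): code 0100 → (0.407,4.000)–(1.000,3.113)
cell (0,4): code 1100 → (0.239,5.000)–(0.407,4.000)
cell (0,5): code 1100 → (0.427,6.000)–(0.239,5.000)
cell (0,6): code 1000 → (1.000,6.835)–(0.427,6.000)
cell (1,2): code 0100 → (1.105,3.000)–(2.000,2.358)
cell (1,3): code 1110 → (1.000,3.113)–(1.105,3.000)
cell (1,6): code 1101 → (1.160,7.000)–(1.000,6.835)
cell (1,7): code 1000 → (2.000,7.594)–(1.160,7.000)
cell (2,2): code 0110 → (2.000,2.358)–(3.000,2.162)
cell (2,7): code 1001 → (3.000,7.794)–(2.000,7.594)
cell (3,2): code 0110 → (3.000,2.162)–(4.000,2.311)
cell (3,7): code 1001 → (4.000,7.642)–(3.000,7.794)
cell (4,2): code 0110 → (4.000,2.311)–(5.000,2.971)
cell (4,6): code 1011 → (5.000,6.973)–(4.971,7.000)
cell (4,7): code 0001 → (4.971,7.000)–(4.000,7.642)
cell (5,2): code 0010 → (5.000,2.971)–(5.029,3.000)
cell (5,3): code 0011 → (5.029,3.000)–(5.710,4.000)
cell (5,4): code 0011 → (5.710,4.000)–(5.871,5.000)
cell (5,5): code 0011 → (5.871,5.000)–(5.691,6.000)
cell (5,6): code 0001 → (5.691,6.000)–(5.000,6.973)
total: 20 segments, chained into 1 closed loop(s), length Σ = 17.561913

segments=20 loops=1 length=17.562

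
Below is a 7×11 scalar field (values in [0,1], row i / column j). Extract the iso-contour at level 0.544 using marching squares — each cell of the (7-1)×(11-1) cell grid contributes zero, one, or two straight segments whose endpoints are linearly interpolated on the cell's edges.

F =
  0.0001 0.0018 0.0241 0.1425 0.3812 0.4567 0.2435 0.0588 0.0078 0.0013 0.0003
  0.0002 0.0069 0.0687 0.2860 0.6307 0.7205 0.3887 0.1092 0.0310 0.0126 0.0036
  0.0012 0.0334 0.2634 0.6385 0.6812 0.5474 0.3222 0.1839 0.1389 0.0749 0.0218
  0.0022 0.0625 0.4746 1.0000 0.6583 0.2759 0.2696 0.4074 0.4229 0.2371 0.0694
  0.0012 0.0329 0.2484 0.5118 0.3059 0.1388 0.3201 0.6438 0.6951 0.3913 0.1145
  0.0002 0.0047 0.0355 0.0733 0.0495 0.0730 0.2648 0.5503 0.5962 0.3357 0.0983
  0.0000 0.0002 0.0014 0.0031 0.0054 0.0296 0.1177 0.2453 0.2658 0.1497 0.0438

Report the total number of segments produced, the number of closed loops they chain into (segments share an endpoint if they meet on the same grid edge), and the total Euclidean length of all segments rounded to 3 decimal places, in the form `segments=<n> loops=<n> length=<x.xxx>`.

cell (0,3): code 0100 → (0.653,4.000)–(1.000,3.748)
cell (0,4): code 1100 → (0.331,5.000)–(0.653,4.000)
cell (0,5): code 1000 → (1.000,5.532)–(0.331,5.000)
cell (1,2): code 0100 → (1.732,3.000)–(2.000,2.748)
cell (1,3): code 1110 → (1.000,3.748)–(1.732,3.000)
cell (1,5): code 1001 → (2.000,5.015)–(1.000,5.532)
cell (2,2): code 0110 → (2.000,2.748)–(3.000,2.132)
cell (2,4): code 1011 → (3.000,4.299)–(2.013,5.000)
cell (2,5): code 0001 → (2.013,5.000)–(2.000,5.015)
cell (3,2): code 0010 → (3.000,2.132)–(3.934,3.000)
cell (3,3): code 0011 → (3.934,3.000)–(3.324,4.000)
cell (3,4): code 0001 → (3.324,4.000)–(3.000,4.299)
cell (3,6): code 0100 → (3.578,7.000)–(4.000,6.692)
cell (3,7): code 1100 → (3.445,8.000)–(3.578,7.000)
cell (3,8): code 1000 → (4.000,8.497)–(3.445,8.000)
cell (4,6): code 0110 → (4.000,6.692)–(5.000,6.978)
cell (4,8): code 1001 → (5.000,8.200)–(4.000,8.497)
cell (5,6): code 0010 → (5.000,6.978)–(5.021,7.000)
cell (5,7): code 0011 → (5.021,7.000)–(5.158,8.000)
cell (5,8): code 0001 → (5.158,8.000)–(5.000,8.200)
total: 20 segments, chained into 2 closed loop(s), length Σ = 15.822058

segments=20 loops=2 length=15.822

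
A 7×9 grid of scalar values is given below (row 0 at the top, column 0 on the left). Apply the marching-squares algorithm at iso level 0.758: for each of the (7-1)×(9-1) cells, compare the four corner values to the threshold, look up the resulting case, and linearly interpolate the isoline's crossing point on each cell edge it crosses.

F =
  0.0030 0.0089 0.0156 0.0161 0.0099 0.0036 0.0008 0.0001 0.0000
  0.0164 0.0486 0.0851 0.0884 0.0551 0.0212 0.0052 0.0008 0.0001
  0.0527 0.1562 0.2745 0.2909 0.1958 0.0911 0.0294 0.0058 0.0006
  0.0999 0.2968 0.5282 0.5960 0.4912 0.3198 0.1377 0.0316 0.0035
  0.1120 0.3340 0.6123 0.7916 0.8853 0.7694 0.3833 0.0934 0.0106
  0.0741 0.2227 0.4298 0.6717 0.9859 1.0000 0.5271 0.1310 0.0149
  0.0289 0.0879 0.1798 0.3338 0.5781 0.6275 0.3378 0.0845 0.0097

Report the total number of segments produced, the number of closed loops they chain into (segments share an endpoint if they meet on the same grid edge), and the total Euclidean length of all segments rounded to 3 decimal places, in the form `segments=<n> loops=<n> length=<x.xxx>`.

segments=10 loops=1 length=7.312

cell (3,2): code 0100 → (3.828,3.000)–(4.000,2.813)
cell (3,3): code 1100 → (3.677,4.000)–(3.828,3.000)
cell (3,4): code 1100 → (3.975,5.000)–(3.677,4.000)
cell (3,5): code 1000 → (4.000,5.030)–(3.975,5.000)
cell (4,2): code 0010 → (4.000,2.813)–(4.280,3.000)
cell (4,3): code 0111 → (4.280,3.000)–(5.000,3.275)
cell (4,5): code 1001 → (5.000,5.512)–(4.000,5.030)
cell (5,3): code 0010 → (5.000,3.275)–(5.559,4.000)
cell (5,4): code 0011 → (5.559,4.000)–(5.650,5.000)
cell (5,5): code 0001 → (5.650,5.000)–(5.000,5.512)
total: 10 segments, chained into 1 closed loop(s), length Σ = 7.312344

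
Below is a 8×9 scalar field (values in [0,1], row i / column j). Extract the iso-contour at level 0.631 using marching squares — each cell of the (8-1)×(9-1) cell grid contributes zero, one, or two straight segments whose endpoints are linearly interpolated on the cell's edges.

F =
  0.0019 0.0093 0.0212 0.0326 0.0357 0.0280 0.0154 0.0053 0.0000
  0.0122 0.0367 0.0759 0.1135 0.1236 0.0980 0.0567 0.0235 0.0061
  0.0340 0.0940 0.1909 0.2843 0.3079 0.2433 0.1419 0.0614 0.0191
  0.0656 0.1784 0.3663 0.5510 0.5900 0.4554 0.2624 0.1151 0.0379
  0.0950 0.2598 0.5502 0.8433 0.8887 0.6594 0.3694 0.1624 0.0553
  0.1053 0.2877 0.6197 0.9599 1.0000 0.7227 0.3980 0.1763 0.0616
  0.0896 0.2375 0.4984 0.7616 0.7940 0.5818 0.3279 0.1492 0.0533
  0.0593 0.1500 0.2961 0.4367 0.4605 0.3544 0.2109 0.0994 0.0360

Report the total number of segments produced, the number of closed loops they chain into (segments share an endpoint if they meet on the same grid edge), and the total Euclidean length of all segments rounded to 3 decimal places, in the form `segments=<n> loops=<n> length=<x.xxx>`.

segments=12 loops=1 length=10.272

cell (3,2): code 0100 → (3.274,3.000)–(4.000,2.276)
cell (3,3): code 1100 → (3.137,4.000)–(3.274,3.000)
cell (3,4): code 1100 → (3.861,5.000)–(3.137,4.000)
cell (3,5): code 1000 → (4.000,5.098)–(3.861,5.000)
cell (4,2): code 0110 → (4.000,2.276)–(5.000,2.033)
cell (4,5): code 1001 → (5.000,5.282)–(4.000,5.098)
cell (5,2): code 0110 → (5.000,2.033)–(6.000,2.504)
cell (5,4): code 1011 → (6.000,4.768)–(5.651,5.000)
cell (5,5): code 0001 → (5.651,5.000)–(5.000,5.282)
cell (6,2): code 0010 → (6.000,2.504)–(6.402,3.000)
cell (6,3): code 0011 → (6.402,3.000)–(6.489,4.000)
cell (6,4): code 0001 → (6.489,4.000)–(6.000,4.768)
total: 12 segments, chained into 1 closed loop(s), length Σ = 10.271965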